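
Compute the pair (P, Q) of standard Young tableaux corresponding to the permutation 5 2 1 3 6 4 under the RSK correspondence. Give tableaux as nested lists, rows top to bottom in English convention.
Insert each entry of the permutation into P by Schensted row insertion, recording in Q the position of each new cell.

Insert 5: appended to row 1. P = [[5]], Q = [[1]].
Insert 2: 2 bumps 5 from row 1; 5 starts row 2. P = [[2], [5]], Q = [[1], [2]].
Insert 1: 1 bumps 2 from row 1; 2 bumps 5 from row 2; 5 starts row 3. P = [[1], [2], [5]], Q = [[1], [2], [3]].
Insert 3: appended to row 1. P = [[1, 3], [2], [5]], Q = [[1, 4], [2], [3]].
Insert 6: appended to row 1. P = [[1, 3, 6], [2], [5]], Q = [[1, 4, 5], [2], [3]].
Insert 4: 4 bumps 6 from row 1; 6 appends to row 2. P = [[1, 3, 4], [2, 6], [5]], Q = [[1, 4, 5], [2, 6], [3]].

So P = [[1, 3, 4], [2, 6], [5]], Q = [[1, 4, 5], [2, 6], [3]].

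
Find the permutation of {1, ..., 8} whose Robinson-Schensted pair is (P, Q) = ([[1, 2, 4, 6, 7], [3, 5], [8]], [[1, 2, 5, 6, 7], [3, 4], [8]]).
Reverse RSK: for i = n, n-1, ..., 1, locate i in Q, remove the corresponding corner cell from P, and reverse-bump its entry up through P; the value ejected from row 1 is w(i).

So w = 3 8 1 2 5 6 7 4.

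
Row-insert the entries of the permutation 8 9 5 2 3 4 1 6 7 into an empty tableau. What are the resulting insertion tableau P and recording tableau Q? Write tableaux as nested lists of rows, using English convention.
P = [[1, 3, 4, 6, 7], [2, 9], [5], [8]], Q = [[1, 2, 6, 8, 9], [3, 5], [4], [7]]

Insert each entry of the permutation into P by Schensted row insertion, recording in Q the position of each new cell.

Insert 8: appended to row 1. P = [[8]].
Insert 9: appended to row 1. P = [[8, 9]].
Insert 5: 5 bumps 8 from row 1; 8 starts row 2. P = [[5, 9], [8]].
Insert 2: 2 bumps 5 from row 1; 5 bumps 8 from row 2; 8 starts row 3. P = [[2, 9], [5], [8]].
Insert 3: 3 bumps 9 from row 1; 9 appends to row 2. P = [[2, 3], [5, 9], [8]].
Insert 4: appended to row 1. P = [[2, 3, 4], [5, 9], [8]].
Insert 1: 1 bumps 2 from row 1; 2 bumps 5 from row 2; 5 bumps 8 from row 3; 8 starts row 4. P = [[1, 3, 4], [2, 9], [5], [8]].
Insert 6: appended to row 1. P = [[1, 3, 4, 6], [2, 9], [5], [8]].
Insert 7: appended to row 1. P = [[1, 3, 4, 6, 7], [2, 9], [5], [8]].

So P = [[1, 3, 4, 6, 7], [2, 9], [5], [8]], Q = [[1, 2, 6, 8, 9], [3, 5], [4], [7]].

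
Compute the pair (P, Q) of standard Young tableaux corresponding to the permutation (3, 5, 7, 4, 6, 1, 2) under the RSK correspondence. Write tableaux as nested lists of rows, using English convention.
Insert each entry of the permutation into P by Schensted row insertion, recording in Q the position of each new cell.

Insert 3: appended to row 1. P = [[3]].
Insert 5: appended to row 1. P = [[3, 5]].
Insert 7: appended to row 1. P = [[3, 5, 7]].
Insert 4: 4 bumps 5 from row 1; 5 starts row 2. P = [[3, 4, 7], [5]].
Insert 6: 6 bumps 7 from row 1; 7 appends to row 2. P = [[3, 4, 6], [5, 7]].
Insert 1: 1 bumps 3 from row 1; 3 bumps 5 from row 2; 5 starts row 3. P = [[1, 4, 6], [3, 7], [5]].
Insert 2: 2 bumps 4 from row 1; 4 bumps 7 from row 2; 7 appends to row 3. P = [[1, 2, 6], [3, 4], [5, 7]].

So P = [[1, 2, 6], [3, 4], [5, 7]], Q = [[1, 2, 3], [4, 5], [6, 7]].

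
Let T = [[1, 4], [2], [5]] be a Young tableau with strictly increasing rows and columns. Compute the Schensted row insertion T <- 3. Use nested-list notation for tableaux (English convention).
In row 1, 3 replaces 4 (the leftmost entry greater than 3); 4 is bumped to row 2. 4 is appended to row 2. The new tableau is [[1, 3], [2, 4], [5]].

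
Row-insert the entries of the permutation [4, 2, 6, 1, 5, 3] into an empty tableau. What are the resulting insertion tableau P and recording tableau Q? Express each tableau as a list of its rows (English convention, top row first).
P = [[1, 3], [2, 5], [4, 6]], Q = [[1, 3], [2, 5], [4, 6]]

Insert each entry of the permutation into P by Schensted row insertion, recording in Q the position of each new cell.

After inserting 4: P = [[4]].
After inserting 2: P = [[2], [4]].
After inserting 6: P = [[2, 6], [4]].
After inserting 1: P = [[1, 6], [2], [4]].
After inserting 5: P = [[1, 5], [2, 6], [4]].
After inserting 3: P = [[1, 3], [2, 5], [4, 6]].

So P = [[1, 3], [2, 5], [4, 6]], Q = [[1, 3], [2, 5], [4, 6]].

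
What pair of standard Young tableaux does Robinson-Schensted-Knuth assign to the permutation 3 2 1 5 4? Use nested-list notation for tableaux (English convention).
Insert each entry of the permutation into P by Schensted row insertion, recording in Q the position of each new cell.

Insert 3: appended to row 1. P = [[3]].
Insert 2: 2 bumps 3 from row 1; 3 starts row 2. P = [[2], [3]].
Insert 1: 1 bumps 2 from row 1; 2 bumps 3 from row 2; 3 starts row 3. P = [[1], [2], [3]].
Insert 5: appended to row 1. P = [[1, 5], [2], [3]].
Insert 4: 4 bumps 5 from row 1; 5 appends to row 2. P = [[1, 4], [2, 5], [3]].

So P = [[1, 4], [2, 5], [3]], Q = [[1, 4], [2, 5], [3]].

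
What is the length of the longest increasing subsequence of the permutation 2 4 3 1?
2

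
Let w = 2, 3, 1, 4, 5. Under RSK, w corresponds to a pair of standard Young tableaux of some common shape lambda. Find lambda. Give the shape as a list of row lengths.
RSK row insertion gives P = [[1, 3, 4, 5], [2]], which has shape [4, 1].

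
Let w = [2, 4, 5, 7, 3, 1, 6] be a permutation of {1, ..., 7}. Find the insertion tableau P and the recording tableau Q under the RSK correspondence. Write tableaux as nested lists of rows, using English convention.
Insert each entry of the permutation into P by Schensted row insertion, recording in Q the position of each new cell.

Insert 2: appended to row 1. P = [[2]].
Insert 4: appended to row 1. P = [[2, 4]].
Insert 5: appended to row 1. P = [[2, 4, 5]].
Insert 7: appended to row 1. P = [[2, 4, 5, 7]].
Insert 3: 3 bumps 4 from row 1; 4 starts row 2. P = [[2, 3, 5, 7], [4]].
Insert 1: 1 bumps 2 from row 1; 2 bumps 4 from row 2; 4 starts row 3. P = [[1, 3, 5, 7], [2], [4]].
Insert 6: 6 bumps 7 from row 1; 7 appends to row 2. P = [[1, 3, 5, 6], [2, 7], [4]].

So P = [[1, 3, 5, 6], [2, 7], [4]], Q = [[1, 2, 3, 4], [5, 7], [6]].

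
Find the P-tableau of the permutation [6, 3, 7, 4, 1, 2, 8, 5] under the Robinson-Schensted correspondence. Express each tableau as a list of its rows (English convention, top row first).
P = [[1, 2, 5], [3, 4, 8], [6, 7]]

Insert 6: appended to row 1. P = [[6]].
Insert 3: 3 bumps 6 from row 1; 6 starts row 2. P = [[3], [6]].
Insert 7: appended to row 1. P = [[3, 7], [6]].
Insert 4: 4 bumps 7 from row 1; 7 appends to row 2. P = [[3, 4], [6, 7]].
Insert 1: 1 bumps 3 from row 1; 3 bumps 6 from row 2; 6 starts row 3. P = [[1, 4], [3, 7], [6]].
Insert 2: 2 bumps 4 from row 1; 4 bumps 7 from row 2; 7 appends to row 3. P = [[1, 2], [3, 4], [6, 7]].
Insert 8: appended to row 1. P = [[1, 2, 8], [3, 4], [6, 7]].
Insert 5: 5 bumps 8 from row 1; 8 appends to row 2. P = [[1, 2, 5], [3, 4, 8], [6, 7]].

So P = [[1, 2, 5], [3, 4, 8], [6, 7]].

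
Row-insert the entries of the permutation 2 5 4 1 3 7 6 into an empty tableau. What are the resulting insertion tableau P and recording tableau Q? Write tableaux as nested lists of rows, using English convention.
P = [[1, 3, 6], [2, 4, 7], [5]], Q = [[1, 2, 6], [3, 5, 7], [4]]

Insert each entry of the permutation into P by Schensted row insertion, recording in Q the position of each new cell.

Insert 2: appended to row 1. P = [[2]].
Insert 5: appended to row 1. P = [[2, 5]].
Insert 4: 4 bumps 5 from row 1; 5 starts row 2. P = [[2, 4], [5]].
Insert 1: 1 bumps 2 from row 1; 2 bumps 5 from row 2; 5 starts row 3. P = [[1, 4], [2], [5]].
Insert 3: 3 bumps 4 from row 1; 4 appends to row 2. P = [[1, 3], [2, 4], [5]].
Insert 7: appended to row 1. P = [[1, 3, 7], [2, 4], [5]].
Insert 6: 6 bumps 7 from row 1; 7 appends to row 2. P = [[1, 3, 6], [2, 4, 7], [5]].

So P = [[1, 3, 6], [2, 4, 7], [5]], Q = [[1, 2, 6], [3, 5, 7], [4]].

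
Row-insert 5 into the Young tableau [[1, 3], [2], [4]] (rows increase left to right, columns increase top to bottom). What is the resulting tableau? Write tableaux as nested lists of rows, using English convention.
5 is larger than every entry of row 1, so it is appended to row 1. The new tableau is [[1, 3, 5], [2], [4]].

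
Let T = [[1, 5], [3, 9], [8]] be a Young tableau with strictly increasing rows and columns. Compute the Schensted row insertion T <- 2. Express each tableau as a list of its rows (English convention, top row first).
[[1, 2], [3, 5], [8, 9]]

In row 1, 2 replaces 5 (the leftmost entry greater than 2); 5 is bumped to row 2. In row 2, 5 replaces 9 (the leftmost entry greater than 5); 9 is bumped to row 3. 9 is appended to row 3. The new tableau is [[1, 2], [3, 5], [8, 9]].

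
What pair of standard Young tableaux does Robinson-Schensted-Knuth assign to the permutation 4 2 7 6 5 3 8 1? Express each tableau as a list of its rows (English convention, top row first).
Insert each entry of the permutation into P by Schensted row insertion, recording in Q the position of each new cell.

After inserting 4: P = [[4]].
After inserting 2: P = [[2], [4]].
After inserting 7: P = [[2, 7], [4]].
After inserting 6: P = [[2, 6], [4, 7]].
After inserting 5: P = [[2, 5], [4, 6], [7]].
After inserting 3: P = [[2, 3], [4, 5], [6], [7]].
After inserting 8: P = [[2, 3, 8], [4, 5], [6], [7]].
After inserting 1: P = [[1, 3, 8], [2, 5], [4], [6], [7]].

So P = [[1, 3, 8], [2, 5], [4], [6], [7]], Q = [[1, 3, 7], [2, 4], [5], [6], [8]].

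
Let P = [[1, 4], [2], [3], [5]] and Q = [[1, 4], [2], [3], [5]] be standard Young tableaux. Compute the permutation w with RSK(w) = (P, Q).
5 3 2 4 1

Reverse the RSK construction: for i from n down to 1, find the cell of Q containing i, remove the entry at that cell from P, and reverse-bump it up through P; the value ejected from row 1 is w(i).

Step i=5: Q has 5 at row 4, column 1; remove 5 from row 4 of P and reverse-bump: 5 enters row 3 and ejects 3; 3 enters row 2 and ejects 2; 2 enters row 1 and ejects 1. So w(5) = 1. P is now [[2, 4], [3], [5]].
Step i=4: Q has 4 at row 1, column 2; remove that cell from P, ejecting 4. So w(4) = 4. P is now [[2], [3], [5]].
Step i=3: Q has 3 at row 3, column 1; remove 5 from row 3 of P and reverse-bump: 5 enters row 2 and ejects 3; 3 enters row 1 and ejects 2. So w(3) = 2. P is now [[3], [5]].
Step i=2: Q has 2 at row 2, column 1; remove 5 from row 2 of P and reverse-bump: 5 enters row 1 and ejects 3. So w(2) = 3. P is now [[5]].
Step i=1: Q has 1 at row 1, column 1; remove that cell from P, ejecting 5. So w(1) = 5. P is now [].

So w = 5 3 2 4 1.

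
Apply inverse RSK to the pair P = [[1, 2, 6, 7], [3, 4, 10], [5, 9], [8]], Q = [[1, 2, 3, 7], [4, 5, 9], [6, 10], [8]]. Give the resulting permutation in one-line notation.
Reverse the RSK construction: for i from n down to 1, find the cell of Q containing i, remove the entry at that cell from P, and reverse-bump it up through P; the value ejected from row 1 is w(i).

Step i=10: Q has 10 at row 3, column 2; remove 9 from row 3 of P and reverse-bump: 9 enters row 2 and ejects 4; 4 enters row 1 and ejects 2. So w(10) = 2. P is now [[1, 4, 6, 7], [3, 9, 10], [5], [8]].
Step i=9: Q has 9 at row 2, column 3; remove 10 from row 2 of P and reverse-bump: 10 enters row 1 and ejects 7. So w(9) = 7. P is now [[1, 4, 6, 10], [3, 9], [5], [8]].
Step i=8: Q has 8 at row 4, column 1; remove 8 from row 4 of P and reverse-bump: 8 enters row 3 and ejects 5; 5 enters row 2 and ejects 3; 3 enters row 1 and ejects 1. So w(8) = 1. P is now [[3, 4, 6, 10], [5, 9], [8]].
Step i=7: Q has 7 at row 1, column 4; remove that cell from P, ejecting 10. So w(7) = 10. P is now [[3, 4, 6], [5, 9], [8]].
Step i=6: Q has 6 at row 3, column 1; remove 8 from row 3 of P and reverse-bump: 8 enters row 2 and ejects 5; 5 enters row 1 and ejects 4. So w(6) = 4. P is now [[3, 5, 6], [8, 9]].
Step i=5: Q has 5 at row 2, column 2; remove 9 from row 2 of P and reverse-bump: 9 enters row 1 and ejects 6. So w(5) = 6. P is now [[3, 5, 9], [8]].
Step i=4: Q has 4 at row 2, column 1; remove 8 from row 2 of P and reverse-bump: 8 enters row 1 and ejects 5. So w(4) = 5. P is now [[3, 8, 9]].
Step i=3: Q has 3 at row 1, column 3; remove that cell from P, ejecting 9. So w(3) = 9. P is now [[3, 8]].
Step i=2: Q has 2 at row 1, column 2; remove that cell from P, ejecting 8. So w(2) = 8. P is now [[3]].
Step i=1: Q has 1 at row 1, column 1; remove that cell from P, ejecting 3. So w(1) = 3. P is now [].

So w = 3 8 9 5 6 4 10 1 7 2.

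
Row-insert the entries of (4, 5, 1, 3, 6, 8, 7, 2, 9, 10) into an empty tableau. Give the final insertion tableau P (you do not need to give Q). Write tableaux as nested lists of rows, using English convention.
Insert 4: appended to row 1. P = [[4]].
Insert 5: appended to row 1. P = [[4, 5]].
Insert 1: 1 bumps 4 from row 1; 4 starts row 2. P = [[1, 5], [4]].
Insert 3: 3 bumps 5 from row 1; 5 appends to row 2. P = [[1, 3], [4, 5]].
Insert 6: appended to row 1. P = [[1, 3, 6], [4, 5]].
Insert 8: appended to row 1. P = [[1, 3, 6, 8], [4, 5]].
Insert 7: 7 bumps 8 from row 1; 8 appends to row 2. P = [[1, 3, 6, 7], [4, 5, 8]].
Insert 2: 2 bumps 3 from row 1; 3 bumps 4 from row 2; 4 starts row 3. P = [[1, 2, 6, 7], [3, 5, 8], [4]].
Insert 9: appended to row 1. P = [[1, 2, 6, 7, 9], [3, 5, 8], [4]].
Insert 10: appended to row 1. P = [[1, 2, 6, 7, 9, 10], [3, 5, 8], [4]].

So P = [[1, 2, 6, 7, 9, 10], [3, 5, 8], [4]].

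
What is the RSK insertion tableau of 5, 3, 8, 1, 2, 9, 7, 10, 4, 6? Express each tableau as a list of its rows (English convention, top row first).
After inserting 5: P = [[5]].
After inserting 3: P = [[3], [5]].
After inserting 8: P = [[3, 8], [5]].
After inserting 1: P = [[1, 8], [3], [5]].
After inserting 2: P = [[1, 2], [3, 8], [5]].
After inserting 9: P = [[1, 2, 9], [3, 8], [5]].
After inserting 7: P = [[1, 2, 7], [3, 8, 9], [5]].
After inserting 10: P = [[1, 2, 7, 10], [3, 8, 9], [5]].
After inserting 4: P = [[1, 2, 4, 10], [3, 7, 9], [5, 8]].
After inserting 6: P = [[1, 2, 4, 6], [3, 7, 9, 10], [5, 8]].

So P = [[1, 2, 4, 6], [3, 7, 9, 10], [5, 8]].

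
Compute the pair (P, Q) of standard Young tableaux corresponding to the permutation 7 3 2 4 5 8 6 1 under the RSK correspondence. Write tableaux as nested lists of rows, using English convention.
Insert each entry of the permutation into P by Schensted row insertion, recording in Q the position of each new cell.

After inserting 7: P = [[7]].
After inserting 3: P = [[3], [7]].
After inserting 2: P = [[2], [3], [7]].
After inserting 4: P = [[2, 4], [3], [7]].
After inserting 5: P = [[2, 4, 5], [3], [7]].
After inserting 8: P = [[2, 4, 5, 8], [3], [7]].
After inserting 6: P = [[2, 4, 5, 6], [3, 8], [7]].
After inserting 1: P = [[1, 4, 5, 6], [2, 8], [3], [7]].

So P = [[1, 4, 5, 6], [2, 8], [3], [7]], Q = [[1, 4, 5, 6], [2, 7], [3], [8]].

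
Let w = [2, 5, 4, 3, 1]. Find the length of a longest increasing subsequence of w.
2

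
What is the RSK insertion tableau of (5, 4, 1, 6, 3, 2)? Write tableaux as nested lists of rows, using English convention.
Insert 5: appended to row 1. P = [[5]].
Insert 4: 4 bumps 5 from row 1; 5 starts row 2. P = [[4], [5]].
Insert 1: 1 bumps 4 from row 1; 4 bumps 5 from row 2; 5 starts row 3. P = [[1], [4], [5]].
Insert 6: appended to row 1. P = [[1, 6], [4], [5]].
Insert 3: 3 bumps 6 from row 1; 6 appends to row 2. P = [[1, 3], [4, 6], [5]].
Insert 2: 2 bumps 3 from row 1; 3 bumps 4 from row 2; 4 bumps 5 from row 3; 5 starts row 4. P = [[1, 2], [3, 6], [4], [5]].

So P = [[1, 2], [3, 6], [4], [5]].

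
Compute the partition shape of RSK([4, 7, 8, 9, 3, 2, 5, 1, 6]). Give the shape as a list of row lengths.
[4, 3, 1, 1]

Row-insert each entry into an empty tableau.

After inserting 4: P = [[4]].
After inserting 7: P = [[4, 7]].
After inserting 8: P = [[4, 7, 8]].
After inserting 9: P = [[4, 7, 8, 9]].
After inserting 3: P = [[3, 7, 8, 9], [4]].
After inserting 2: P = [[2, 7, 8, 9], [3], [4]].
After inserting 5: P = [[2, 5, 8, 9], [3, 7], [4]].
After inserting 1: P = [[1, 5, 8, 9], [2, 7], [3], [4]].
After inserting 6: P = [[1, 5, 6, 9], [2, 7, 8], [3], [4]].

The final insertion tableau P = [[1, 5, 6, 9], [2, 7, 8], [3], [4]] has shape [4, 3, 1, 1].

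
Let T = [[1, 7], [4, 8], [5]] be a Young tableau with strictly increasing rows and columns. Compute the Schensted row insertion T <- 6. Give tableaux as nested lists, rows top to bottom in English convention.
In row 1, 6 replaces 7 (the leftmost entry greater than 6); 7 is bumped to row 2. In row 2, 7 replaces 8 (the leftmost entry greater than 7); 8 is bumped to row 3. 8 is appended to row 3. The new tableau is [[1, 6], [4, 7], [5, 8]].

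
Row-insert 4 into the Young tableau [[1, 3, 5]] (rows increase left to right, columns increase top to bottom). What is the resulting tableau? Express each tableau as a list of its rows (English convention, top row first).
[[1, 3, 4], [5]]

In row 1, 4 replaces 5 (the leftmost entry greater than 4); 5 is bumped to row 2. 5 starts a new row 2. The new tableau is [[1, 3, 4], [5]].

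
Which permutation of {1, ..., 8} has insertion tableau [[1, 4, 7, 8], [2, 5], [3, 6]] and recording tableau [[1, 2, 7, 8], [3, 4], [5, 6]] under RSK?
3 6 2 5 1 4 7 8

Reverse the RSK construction: for i from n down to 1, find the cell of Q containing i, remove the entry at that cell from P, and reverse-bump it up through P; the value ejected from row 1 is w(i).

Step i=8: Q has 8 at row 1, column 4; remove that cell from P, ejecting 8. So w(8) = 8. P is now [[1, 4, 7], [2, 5], [3, 6]].
Step i=7: Q has 7 at row 1, column 3; remove that cell from P, ejecting 7. So w(7) = 7. P is now [[1, 4], [2, 5], [3, 6]].
Step i=6: Q has 6 at row 3, column 2; remove 6 from row 3 of P and reverse-bump: 6 enters row 2 and ejects 5; 5 enters row 1 and ejects 4. So w(6) = 4. P is now [[1, 5], [2, 6], [3]].
Step i=5: Q has 5 at row 3, column 1; remove 3 from row 3 of P and reverse-bump: 3 enters row 2 and ejects 2; 2 enters row 1 and ejects 1. So w(5) = 1. P is now [[2, 5], [3, 6]].
Step i=4: Q has 4 at row 2, column 2; remove 6 from row 2 of P and reverse-bump: 6 enters row 1 and ejects 5. So w(4) = 5. P is now [[2, 6], [3]].
Step i=3: Q has 3 at row 2, column 1; remove 3 from row 2 of P and reverse-bump: 3 enters row 1 and ejects 2. So w(3) = 2. P is now [[3, 6]].
Step i=2: Q has 2 at row 1, column 2; remove that cell from P, ejecting 6. So w(2) = 6. P is now [[3]].
Step i=1: Q has 1 at row 1, column 1; remove that cell from P, ejecting 3. So w(1) = 3. P is now [].

So w = 3 6 2 5 1 4 7 8.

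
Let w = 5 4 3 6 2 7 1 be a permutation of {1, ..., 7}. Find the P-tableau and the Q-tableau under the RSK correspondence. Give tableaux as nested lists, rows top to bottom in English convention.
P = [[1, 6, 7], [2], [3], [4], [5]], Q = [[1, 4, 6], [2], [3], [5], [7]]

Insert each entry of the permutation into P by Schensted row insertion, recording in Q the position of each new cell.

After inserting 5: P = [[5]].
After inserting 4: P = [[4], [5]].
After inserting 3: P = [[3], [4], [5]].
After inserting 6: P = [[3, 6], [4], [5]].
After inserting 2: P = [[2, 6], [3], [4], [5]].
After inserting 7: P = [[2, 6, 7], [3], [4], [5]].
After inserting 1: P = [[1, 6, 7], [2], [3], [4], [5]].

So P = [[1, 6, 7], [2], [3], [4], [5]], Q = [[1, 4, 6], [2], [3], [5], [7]].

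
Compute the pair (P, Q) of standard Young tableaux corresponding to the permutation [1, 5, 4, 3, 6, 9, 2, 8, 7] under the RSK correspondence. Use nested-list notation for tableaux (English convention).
P = [[1, 2, 6, 7], [3, 8], [4, 9], [5]], Q = [[1, 2, 5, 6], [3, 8], [4, 9], [7]]

Insert each entry of the permutation into P by Schensted row insertion, recording in Q the position of each new cell.

Insert 1: appended to row 1. P = [[1]], Q = [[1]].
Insert 5: appended to row 1. P = [[1, 5]], Q = [[1, 2]].
Insert 4: 4 bumps 5 from row 1; 5 starts row 2. P = [[1, 4], [5]], Q = [[1, 2], [3]].
Insert 3: 3 bumps 4 from row 1; 4 bumps 5 from row 2; 5 starts row 3. P = [[1, 3], [4], [5]], Q = [[1, 2], [3], [4]].
Insert 6: appended to row 1. P = [[1, 3, 6], [4], [5]], Q = [[1, 2, 5], [3], [4]].
Insert 9: appended to row 1. P = [[1, 3, 6, 9], [4], [5]], Q = [[1, 2, 5, 6], [3], [4]].
Insert 2: 2 bumps 3 from row 1; 3 bumps 4 from row 2; 4 bumps 5 from row 3; 5 starts row 4. P = [[1, 2, 6, 9], [3], [4], [5]], Q = [[1, 2, 5, 6], [3], [4], [7]].
Insert 8: 8 bumps 9 from row 1; 9 appends to row 2. P = [[1, 2, 6, 8], [3, 9], [4], [5]], Q = [[1, 2, 5, 6], [3, 8], [4], [7]].
Insert 7: 7 bumps 8 from row 1; 8 bumps 9 from row 2; 9 appends to row 3. P = [[1, 2, 6, 7], [3, 8], [4, 9], [5]], Q = [[1, 2, 5, 6], [3, 8], [4, 9], [7]].

So P = [[1, 2, 6, 7], [3, 8], [4, 9], [5]], Q = [[1, 2, 5, 6], [3, 8], [4, 9], [7]].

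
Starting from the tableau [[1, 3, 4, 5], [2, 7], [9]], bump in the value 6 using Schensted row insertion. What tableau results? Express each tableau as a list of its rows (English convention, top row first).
6 is larger than every entry of row 1, so it is appended to row 1. The new tableau is [[1, 3, 4, 5, 6], [2, 7], [9]].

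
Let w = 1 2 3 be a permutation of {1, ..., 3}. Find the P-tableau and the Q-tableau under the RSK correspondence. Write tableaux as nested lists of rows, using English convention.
Insert each entry of the permutation into P by Schensted row insertion, recording in Q the position of each new cell.

Insert 1: appended to row 1. P = [[1]], Q = [[1]].
Insert 2: appended to row 1. P = [[1, 2]], Q = [[1, 2]].
Insert 3: appended to row 1. P = [[1, 2, 3]], Q = [[1, 2, 3]].

So P = [[1, 2, 3]], Q = [[1, 2, 3]].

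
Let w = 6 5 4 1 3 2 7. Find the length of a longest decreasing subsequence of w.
5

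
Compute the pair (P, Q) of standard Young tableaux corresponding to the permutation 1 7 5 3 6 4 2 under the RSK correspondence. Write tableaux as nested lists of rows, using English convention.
P = [[1, 2, 4], [3, 6], [5], [7]], Q = [[1, 2, 5], [3, 6], [4], [7]]

Insert each entry of the permutation into P by Schensted row insertion, recording in Q the position of each new cell.

Insert 1: appended to row 1. P = [[1]].
Insert 7: appended to row 1. P = [[1, 7]].
Insert 5: 5 bumps 7 from row 1; 7 starts row 2. P = [[1, 5], [7]].
Insert 3: 3 bumps 5 from row 1; 5 bumps 7 from row 2; 7 starts row 3. P = [[1, 3], [5], [7]].
Insert 6: appended to row 1. P = [[1, 3, 6], [5], [7]].
Insert 4: 4 bumps 6 from row 1; 6 appends to row 2. P = [[1, 3, 4], [5, 6], [7]].
Insert 2: 2 bumps 3 from row 1; 3 bumps 5 from row 2; 5 bumps 7 from row 3; 7 starts row 4. P = [[1, 2, 4], [3, 6], [5], [7]].

So P = [[1, 2, 4], [3, 6], [5], [7]], Q = [[1, 2, 5], [3, 6], [4], [7]].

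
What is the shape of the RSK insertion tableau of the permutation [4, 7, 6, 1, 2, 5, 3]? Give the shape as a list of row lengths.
[3, 2, 1, 1]

RSK row insertion gives P = [[1, 2, 3], [4, 5], [6], [7]], which has shape [3, 2, 1, 1].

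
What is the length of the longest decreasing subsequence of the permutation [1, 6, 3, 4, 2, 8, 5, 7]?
3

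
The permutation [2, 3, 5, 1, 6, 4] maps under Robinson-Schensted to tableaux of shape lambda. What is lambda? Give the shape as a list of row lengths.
Row-insert each entry into an empty tableau.

After inserting 2: P = [[2]].
After inserting 3: P = [[2, 3]].
After inserting 5: P = [[2, 3, 5]].
After inserting 1: P = [[1, 3, 5], [2]].
After inserting 6: P = [[1, 3, 5, 6], [2]].
After inserting 4: P = [[1, 3, 4, 6], [2, 5]].

The final insertion tableau P = [[1, 3, 4, 6], [2, 5]] has shape [4, 2].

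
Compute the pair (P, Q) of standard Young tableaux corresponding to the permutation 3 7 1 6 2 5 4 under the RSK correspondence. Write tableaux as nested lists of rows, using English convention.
P = [[1, 2, 4], [3, 5], [6], [7]], Q = [[1, 2, 6], [3, 4], [5], [7]]

Insert each entry of the permutation into P by Schensted row insertion, recording in Q the position of each new cell.

Insert 3: appended to row 1. P = [[3]].
Insert 7: appended to row 1. P = [[3, 7]].
Insert 1: 1 bumps 3 from row 1; 3 starts row 2. P = [[1, 7], [3]].
Insert 6: 6 bumps 7 from row 1; 7 appends to row 2. P = [[1, 6], [3, 7]].
Insert 2: 2 bumps 6 from row 1; 6 bumps 7 from row 2; 7 starts row 3. P = [[1, 2], [3, 6], [7]].
Insert 5: appended to row 1. P = [[1, 2, 5], [3, 6], [7]].
Insert 4: 4 bumps 5 from row 1; 5 bumps 6 from row 2; 6 bumps 7 from row 3; 7 starts row 4. P = [[1, 2, 4], [3, 5], [6], [7]].

So P = [[1, 2, 4], [3, 5], [6], [7]], Q = [[1, 2, 6], [3, 4], [5], [7]].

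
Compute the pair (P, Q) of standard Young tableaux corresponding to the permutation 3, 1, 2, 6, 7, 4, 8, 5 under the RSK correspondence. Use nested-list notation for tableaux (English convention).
Insert each entry of the permutation into P by Schensted row insertion, recording in Q the position of each new cell.

Insert 3: appended to row 1. P = [[3]].
Insert 1: 1 bumps 3 from row 1; 3 starts row 2. P = [[1], [3]].
Insert 2: appended to row 1. P = [[1, 2], [3]].
Insert 6: appended to row 1. P = [[1, 2, 6], [3]].
Insert 7: appended to row 1. P = [[1, 2, 6, 7], [3]].
Insert 4: 4 bumps 6 from row 1; 6 appends to row 2. P = [[1, 2, 4, 7], [3, 6]].
Insert 8: appended to row 1. P = [[1, 2, 4, 7, 8], [3, 6]].
Insert 5: 5 bumps 7 from row 1; 7 appends to row 2. P = [[1, 2, 4, 5, 8], [3, 6, 7]].

So P = [[1, 2, 4, 5, 8], [3, 6, 7]], Q = [[1, 3, 4, 5, 7], [2, 6, 8]].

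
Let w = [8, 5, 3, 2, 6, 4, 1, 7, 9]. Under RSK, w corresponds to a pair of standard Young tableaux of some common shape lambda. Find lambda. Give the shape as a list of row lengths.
Row-insert each entry into an empty tableau.

After inserting 8: P = [[8]].
After inserting 5: P = [[5], [8]].
After inserting 3: P = [[3], [5], [8]].
After inserting 2: P = [[2], [3], [5], [8]].
After inserting 6: P = [[2, 6], [3], [5], [8]].
After inserting 4: P = [[2, 4], [3, 6], [5], [8]].
After inserting 1: P = [[1, 4], [2, 6], [3], [5], [8]].
After inserting 7: P = [[1, 4, 7], [2, 6], [3], [5], [8]].
After inserting 9: P = [[1, 4, 7, 9], [2, 6], [3], [5], [8]].

The final insertion tableau P = [[1, 4, 7, 9], [2, 6], [3], [5], [8]] has shape [4, 2, 1, 1, 1].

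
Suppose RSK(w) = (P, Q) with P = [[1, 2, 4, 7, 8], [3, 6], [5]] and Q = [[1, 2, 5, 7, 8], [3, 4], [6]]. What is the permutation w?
Reverse the RSK construction: for i from n down to 1, find the cell of Q containing i, remove the entry at that cell from P, and reverse-bump it up through P; the value ejected from row 1 is w(i).

Step i=8: Q has 8 at row 1, column 5; remove that cell from P, ejecting 8. So w(8) = 8. P is now [[1, 2, 4, 7], [3, 6], [5]].
Step i=7: Q has 7 at row 1, column 4; remove that cell from P, ejecting 7. So w(7) = 7. P is now [[1, 2, 4], [3, 6], [5]].
Step i=6: Q has 6 at row 3, column 1; remove 5 from row 3 of P and reverse-bump: 5 enters row 2 and ejects 3; 3 enters row 1 and ejects 2. So w(6) = 2. P is now [[1, 3, 4], [5, 6]].
Step i=5: Q has 5 at row 1, column 3; remove that cell from P, ejecting 4. So w(5) = 4. P is now [[1, 3], [5, 6]].
Step i=4: Q has 4 at row 2, column 2; remove 6 from row 2 of P and reverse-bump: 6 enters row 1 and ejects 3. So w(4) = 3. P is now [[1, 6], [5]].
Step i=3: Q has 3 at row 2, column 1; remove 5 from row 2 of P and reverse-bump: 5 enters row 1 and ejects 1. So w(3) = 1. P is now [[5, 6]].
Step i=2: Q has 2 at row 1, column 2; remove that cell from P, ejecting 6. So w(2) = 6. P is now [[5]].
Step i=1: Q has 1 at row 1, column 1; remove that cell from P, ejecting 5. So w(1) = 5. P is now [].

So w = 5 6 1 3 4 2 7 8.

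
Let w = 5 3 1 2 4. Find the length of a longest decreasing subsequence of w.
3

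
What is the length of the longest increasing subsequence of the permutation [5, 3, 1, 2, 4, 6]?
4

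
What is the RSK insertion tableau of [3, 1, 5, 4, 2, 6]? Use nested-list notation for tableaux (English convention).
P = [[1, 2, 6], [3, 4], [5]]

Insert 3: appended to row 1. P = [[3]].
Insert 1: 1 bumps 3 from row 1; 3 starts row 2. P = [[1], [3]].
Insert 5: appended to row 1. P = [[1, 5], [3]].
Insert 4: 4 bumps 5 from row 1; 5 appends to row 2. P = [[1, 4], [3, 5]].
Insert 2: 2 bumps 4 from row 1; 4 bumps 5 from row 2; 5 starts row 3. P = [[1, 2], [3, 4], [5]].
Insert 6: appended to row 1. P = [[1, 2, 6], [3, 4], [5]].

So P = [[1, 2, 6], [3, 4], [5]].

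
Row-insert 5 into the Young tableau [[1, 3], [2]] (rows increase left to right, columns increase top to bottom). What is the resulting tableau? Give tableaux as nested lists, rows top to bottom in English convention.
[[1, 3, 5], [2]]

5 is larger than every entry of row 1, so it is appended to row 1. The new tableau is [[1, 3, 5], [2]].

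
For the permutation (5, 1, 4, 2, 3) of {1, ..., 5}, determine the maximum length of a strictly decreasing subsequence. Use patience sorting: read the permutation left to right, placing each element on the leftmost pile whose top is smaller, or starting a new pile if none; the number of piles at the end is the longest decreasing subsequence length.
3

5: new pile. tops = [5]
1: new pile. tops = [5, 1]
4: onto pile 2 (replacing 1). tops = [5, 4]
2: new pile. tops = [5, 4, 2]
3: onto pile 3 (replacing 2). tops = [5, 4, 3]

3 piles, so the longest decreasing subsequence has length 3.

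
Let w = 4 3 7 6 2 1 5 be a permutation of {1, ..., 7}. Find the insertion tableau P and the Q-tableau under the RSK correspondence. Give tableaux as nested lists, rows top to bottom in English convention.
Insert each entry of the permutation into P by Schensted row insertion, recording in Q the position of each new cell.

Insert 4: appended to row 1. P = [[4]].
Insert 3: 3 bumps 4 from row 1; 4 starts row 2. P = [[3], [4]].
Insert 7: appended to row 1. P = [[3, 7], [4]].
Insert 6: 6 bumps 7 from row 1; 7 appends to row 2. P = [[3, 6], [4, 7]].
Insert 2: 2 bumps 3 from row 1; 3 bumps 4 from row 2; 4 starts row 3. P = [[2, 6], [3, 7], [4]].
Insert 1: 1 bumps 2 from row 1; 2 bumps 3 from row 2; 3 bumps 4 from row 3; 4 starts row 4. P = [[1, 6], [2, 7], [3], [4]].
Insert 5: 5 bumps 6 from row 1; 6 bumps 7 from row 2; 7 appends to row 3. P = [[1, 5], [2, 6], [3, 7], [4]].

So P = [[1, 5], [2, 6], [3, 7], [4]], Q = [[1, 3], [2, 4], [5, 7], [6]].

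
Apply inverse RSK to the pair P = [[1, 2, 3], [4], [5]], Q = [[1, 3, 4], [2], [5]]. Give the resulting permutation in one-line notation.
5 1 2 4 3

Reverse the RSK construction: for i from n down to 1, find the cell of Q containing i, remove the entry at that cell from P, and reverse-bump it up through P; the value ejected from row 1 is w(i).

Step i=5: Q has 5 at row 3, column 1; remove 5 from row 3 of P and reverse-bump: 5 enters row 2 and ejects 4; 4 enters row 1 and ejects 3. So w(5) = 3. P is now [[1, 2, 4], [5]].
Step i=4: Q has 4 at row 1, column 3; remove that cell from P, ejecting 4. So w(4) = 4. P is now [[1, 2], [5]].
Step i=3: Q has 3 at row 1, column 2; remove that cell from P, ejecting 2. So w(3) = 2. P is now [[1], [5]].
Step i=2: Q has 2 at row 2, column 1; remove 5 from row 2 of P and reverse-bump: 5 enters row 1 and ejects 1. So w(2) = 1. P is now [[5]].
Step i=1: Q has 1 at row 1, column 1; remove that cell from P, ejecting 5. So w(1) = 5. P is now [].

So w = 5 1 2 4 3.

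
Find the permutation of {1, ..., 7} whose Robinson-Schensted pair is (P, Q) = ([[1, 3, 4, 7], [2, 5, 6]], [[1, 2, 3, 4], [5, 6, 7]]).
2 5 6 7 1 3 4

Reverse the RSK construction: for i from n down to 1, find the cell of Q containing i, remove the entry at that cell from P, and reverse-bump it up through P; the value ejected from row 1 is w(i).

Step i=7: Q has 7 at row 2, column 3; remove 6 from row 2 of P and reverse-bump: 6 enters row 1 and ejects 4. So w(7) = 4. P is now [[1, 3, 6, 7], [2, 5]].
Step i=6: Q has 6 at row 2, column 2; remove 5 from row 2 of P and reverse-bump: 5 enters row 1 and ejects 3. So w(6) = 3. P is now [[1, 5, 6, 7], [2]].
Step i=5: Q has 5 at row 2, column 1; remove 2 from row 2 of P and reverse-bump: 2 enters row 1 and ejects 1. So w(5) = 1. P is now [[2, 5, 6, 7]].
Step i=4: Q has 4 at row 1, column 4; remove that cell from P, ejecting 7. So w(4) = 7. P is now [[2, 5, 6]].
Step i=3: Q has 3 at row 1, column 3; remove that cell from P, ejecting 6. So w(3) = 6. P is now [[2, 5]].
Step i=2: Q has 2 at row 1, column 2; remove that cell from P, ejecting 5. So w(2) = 5. P is now [[2]].
Step i=1: Q has 1 at row 1, column 1; remove that cell from P, ejecting 2. So w(1) = 2. P is now [].

So w = 2 5 6 7 1 3 4.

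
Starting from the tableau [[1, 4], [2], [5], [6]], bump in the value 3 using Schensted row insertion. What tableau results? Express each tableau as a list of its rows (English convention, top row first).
In row 1, 3 replaces 4 (the leftmost entry greater than 3); 4 is bumped to row 2. 4 is appended to row 2. The new tableau is [[1, 3], [2, 4], [5], [6]].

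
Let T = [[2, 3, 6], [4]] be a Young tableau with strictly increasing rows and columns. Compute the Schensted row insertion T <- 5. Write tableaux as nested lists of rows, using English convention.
In row 1, 5 replaces 6 (the leftmost entry greater than 5); 6 is bumped to row 2. 6 is appended to row 2. The new tableau is [[2, 3, 5], [4, 6]].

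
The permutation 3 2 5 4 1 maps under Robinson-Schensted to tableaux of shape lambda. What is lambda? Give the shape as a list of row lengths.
[2, 2, 1]

Row-insert each entry into an empty tableau.

After inserting 3: P = [[3]].
After inserting 2: P = [[2], [3]].
After inserting 5: P = [[2, 5], [3]].
After inserting 4: P = [[2, 4], [3, 5]].
After inserting 1: P = [[1, 4], [2, 5], [3]].

The final insertion tableau P = [[1, 4], [2, 5], [3]] has shape [2, 2, 1].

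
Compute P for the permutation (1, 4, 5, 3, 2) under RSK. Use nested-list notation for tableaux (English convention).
P = [[1, 2, 5], [3], [4]]

Insert 1: appended to row 1. P = [[1]].
Insert 4: appended to row 1. P = [[1, 4]].
Insert 5: appended to row 1. P = [[1, 4, 5]].
Insert 3: 3 bumps 4 from row 1; 4 starts row 2. P = [[1, 3, 5], [4]].
Insert 2: 2 bumps 3 from row 1; 3 bumps 4 from row 2; 4 starts row 3. P = [[1, 2, 5], [3], [4]].

So P = [[1, 2, 5], [3], [4]].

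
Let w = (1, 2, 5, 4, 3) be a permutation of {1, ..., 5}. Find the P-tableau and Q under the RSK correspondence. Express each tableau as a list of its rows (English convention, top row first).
Insert each entry of the permutation into P by Schensted row insertion, recording in Q the position of each new cell.

Insert 1: appended to row 1. P = [[1]].
Insert 2: appended to row 1. P = [[1, 2]].
Insert 5: appended to row 1. P = [[1, 2, 5]].
Insert 4: 4 bumps 5 from row 1; 5 starts row 2. P = [[1, 2, 4], [5]].
Insert 3: 3 bumps 4 from row 1; 4 bumps 5 from row 2; 5 starts row 3. P = [[1, 2, 3], [4], [5]].

So P = [[1, 2, 3], [4], [5]], Q = [[1, 2, 3], [4], [5]].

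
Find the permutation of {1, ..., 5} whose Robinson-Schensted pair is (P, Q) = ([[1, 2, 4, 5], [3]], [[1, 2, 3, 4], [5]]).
1 3 4 5 2

Reverse the RSK construction: for i from n down to 1, find the cell of Q containing i, remove the entry at that cell from P, and reverse-bump it up through P; the value ejected from row 1 is w(i).

Step i=5: Q has 5 at row 2, column 1; remove 3 from row 2 of P and reverse-bump: 3 enters row 1 and ejects 2. So w(5) = 2. P is now [[1, 3, 4, 5]].
Step i=4: Q has 4 at row 1, column 4; remove that cell from P, ejecting 5. So w(4) = 5. P is now [[1, 3, 4]].
Step i=3: Q has 3 at row 1, column 3; remove that cell from P, ejecting 4. So w(3) = 4. P is now [[1, 3]].
Step i=2: Q has 2 at row 1, column 2; remove that cell from P, ejecting 3. So w(2) = 3. P is now [[1]].
Step i=1: Q has 1 at row 1, column 1; remove that cell from P, ejecting 1. So w(1) = 1. P is now [].

So w = 1 3 4 5 2.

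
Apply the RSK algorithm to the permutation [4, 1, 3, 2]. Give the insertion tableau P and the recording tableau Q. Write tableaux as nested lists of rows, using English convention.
P = [[1, 2], [3], [4]], Q = [[1, 3], [2], [4]]

Insert each entry of the permutation into P by Schensted row insertion, recording in Q the position of each new cell.

Insert 4: appended to row 1. P = [[4]].
Insert 1: 1 bumps 4 from row 1; 4 starts row 2. P = [[1], [4]].
Insert 3: appended to row 1. P = [[1, 3], [4]].
Insert 2: 2 bumps 3 from row 1; 3 bumps 4 from row 2; 4 starts row 3. P = [[1, 2], [3], [4]].

So P = [[1, 2], [3], [4]], Q = [[1, 3], [2], [4]].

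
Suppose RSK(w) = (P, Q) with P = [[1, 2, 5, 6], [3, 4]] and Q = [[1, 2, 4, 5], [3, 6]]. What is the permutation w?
Reverse the RSK construction: for i from n down to 1, find the cell of Q containing i, remove the entry at that cell from P, and reverse-bump it up through P; the value ejected from row 1 is w(i).

Step i=6: Q has 6 at row 2, column 2; remove 4 from row 2 of P and reverse-bump: 4 enters row 1 and ejects 2. So w(6) = 2. P is now [[1, 4, 5, 6], [3]].
Step i=5: Q has 5 at row 1, column 4; remove that cell from P, ejecting 6. So w(5) = 6. P is now [[1, 4, 5], [3]].
Step i=4: Q has 4 at row 1, column 3; remove that cell from P, ejecting 5. So w(4) = 5. P is now [[1, 4], [3]].
Step i=3: Q has 3 at row 2, column 1; remove 3 from row 2 of P and reverse-bump: 3 enters row 1 and ejects 1. So w(3) = 1. P is now [[3, 4]].
Step i=2: Q has 2 at row 1, column 2; remove that cell from P, ejecting 4. So w(2) = 4. P is now [[3]].
Step i=1: Q has 1 at row 1, column 1; remove that cell from P, ejecting 3. So w(1) = 3. P is now [].

So w = 3 4 1 5 6 2.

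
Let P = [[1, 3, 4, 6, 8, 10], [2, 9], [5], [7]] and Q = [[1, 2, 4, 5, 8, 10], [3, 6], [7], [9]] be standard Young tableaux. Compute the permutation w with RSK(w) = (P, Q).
2 7 3 5 9 6 4 8 1 10

Reverse RSK: for i = n, n-1, ..., 1, locate i in Q, remove the corresponding corner cell from P, and reverse-bump its entry up through P; the value ejected from row 1 is w(i).

So w = 2 7 3 5 9 6 4 8 1 10.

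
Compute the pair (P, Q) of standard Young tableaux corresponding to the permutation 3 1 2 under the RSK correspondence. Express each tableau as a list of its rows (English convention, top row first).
P = [[1, 2], [3]], Q = [[1, 3], [2]]

Insert each entry of the permutation into P by Schensted row insertion, recording in Q the position of each new cell.

Insert 3: appended to row 1. P = [[3]], Q = [[1]].
Insert 1: 1 bumps 3 from row 1; 3 starts row 2. P = [[1], [3]], Q = [[1], [2]].
Insert 2: appended to row 1. P = [[1, 2], [3]], Q = [[1, 3], [2]].

So P = [[1, 2], [3]], Q = [[1, 3], [2]].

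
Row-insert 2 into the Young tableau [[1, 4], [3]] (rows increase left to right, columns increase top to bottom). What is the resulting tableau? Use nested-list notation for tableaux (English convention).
[[1, 2], [3, 4]]

In row 1, 2 replaces 4 (the leftmost entry greater than 2); 4 is bumped to row 2. 4 is appended to row 2. The new tableau is [[1, 2], [3, 4]].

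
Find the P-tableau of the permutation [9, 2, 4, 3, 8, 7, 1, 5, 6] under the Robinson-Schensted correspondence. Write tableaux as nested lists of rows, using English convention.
P = [[1, 3, 5, 6], [2, 7], [4, 8], [9]]

Insert 9: appended to row 1. P = [[9]].
Insert 2: 2 bumps 9 from row 1; 9 starts row 2. P = [[2], [9]].
Insert 4: appended to row 1. P = [[2, 4], [9]].
Insert 3: 3 bumps 4 from row 1; 4 bumps 9 from row 2; 9 starts row 3. P = [[2, 3], [4], [9]].
Insert 8: appended to row 1. P = [[2, 3, 8], [4], [9]].
Insert 7: 7 bumps 8 from row 1; 8 appends to row 2. P = [[2, 3, 7], [4, 8], [9]].
Insert 1: 1 bumps 2 from row 1; 2 bumps 4 from row 2; 4 bumps 9 from row 3; 9 starts row 4. P = [[1, 3, 7], [2, 8], [4], [9]].
Insert 5: 5 bumps 7 from row 1; 7 bumps 8 from row 2; 8 appends to row 3. P = [[1, 3, 5], [2, 7], [4, 8], [9]].
Insert 6: appended to row 1. P = [[1, 3, 5, 6], [2, 7], [4, 8], [9]].

So P = [[1, 3, 5, 6], [2, 7], [4, 8], [9]].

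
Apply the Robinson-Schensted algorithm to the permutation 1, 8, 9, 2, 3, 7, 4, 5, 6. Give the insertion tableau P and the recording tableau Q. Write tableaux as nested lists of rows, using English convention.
Insert each entry of the permutation into P by Schensted row insertion, recording in Q the position of each new cell.

Insert 1: appended to row 1. P = [[1]].
Insert 8: appended to row 1. P = [[1, 8]].
Insert 9: appended to row 1. P = [[1, 8, 9]].
Insert 2: 2 bumps 8 from row 1; 8 starts row 2. P = [[1, 2, 9], [8]].
Insert 3: 3 bumps 9 from row 1; 9 appends to row 2. P = [[1, 2, 3], [8, 9]].
Insert 7: appended to row 1. P = [[1, 2, 3, 7], [8, 9]].
Insert 4: 4 bumps 7 from row 1; 7 bumps 8 from row 2; 8 starts row 3. P = [[1, 2, 3, 4], [7, 9], [8]].
Insert 5: appended to row 1. P = [[1, 2, 3, 4, 5], [7, 9], [8]].
Insert 6: appended to row 1. P = [[1, 2, 3, 4, 5, 6], [7, 9], [8]].

So P = [[1, 2, 3, 4, 5, 6], [7, 9], [8]], Q = [[1, 2, 3, 6, 8, 9], [4, 5], [7]].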